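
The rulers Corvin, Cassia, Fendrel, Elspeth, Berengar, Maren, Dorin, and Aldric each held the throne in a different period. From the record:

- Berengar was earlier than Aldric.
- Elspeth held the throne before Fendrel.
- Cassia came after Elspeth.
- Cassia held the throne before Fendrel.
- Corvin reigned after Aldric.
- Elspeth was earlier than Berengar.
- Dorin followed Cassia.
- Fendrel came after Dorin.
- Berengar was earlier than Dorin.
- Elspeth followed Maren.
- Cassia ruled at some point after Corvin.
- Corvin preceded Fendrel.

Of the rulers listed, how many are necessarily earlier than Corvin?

4

Directly stated before Corvin: Aldric.
Berengar reaches Corvin via Berengar → Aldric → Corvin.
Elspeth reaches Corvin via Elspeth → Berengar → Aldric → Corvin.
Maren reaches Corvin via Maren → Elspeth → Berengar → Aldric → Corvin.
That's Aldric, Berengar, Elspeth, and Maren — 4 in all.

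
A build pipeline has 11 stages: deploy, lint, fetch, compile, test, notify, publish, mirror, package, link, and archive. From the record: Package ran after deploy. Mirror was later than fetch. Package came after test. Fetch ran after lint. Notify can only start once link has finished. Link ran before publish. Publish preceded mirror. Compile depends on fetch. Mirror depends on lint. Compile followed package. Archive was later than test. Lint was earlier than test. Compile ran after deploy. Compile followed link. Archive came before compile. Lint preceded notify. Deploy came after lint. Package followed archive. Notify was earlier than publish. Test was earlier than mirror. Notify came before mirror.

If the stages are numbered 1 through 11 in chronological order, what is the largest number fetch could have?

Fetch must come before compile and mirror — 2 stages forced after it.
Everything else can be placed before fetch in some valid order, so fetch can sit as late as position 11 − 2 = 9.

9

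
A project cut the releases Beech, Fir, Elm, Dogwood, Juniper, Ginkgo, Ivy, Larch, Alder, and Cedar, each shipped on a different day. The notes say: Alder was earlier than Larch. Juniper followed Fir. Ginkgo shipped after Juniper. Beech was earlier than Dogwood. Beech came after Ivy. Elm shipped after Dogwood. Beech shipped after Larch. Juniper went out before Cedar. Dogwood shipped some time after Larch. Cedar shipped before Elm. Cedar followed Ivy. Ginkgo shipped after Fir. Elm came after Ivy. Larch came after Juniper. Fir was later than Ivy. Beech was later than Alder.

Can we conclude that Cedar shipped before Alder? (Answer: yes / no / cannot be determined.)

No chain of stated constraints runs from Cedar to Alder, and none runs from Alder to Cedar either.
So the relative order of Cedar and Alder is not fixed by the given facts.

cannot be determined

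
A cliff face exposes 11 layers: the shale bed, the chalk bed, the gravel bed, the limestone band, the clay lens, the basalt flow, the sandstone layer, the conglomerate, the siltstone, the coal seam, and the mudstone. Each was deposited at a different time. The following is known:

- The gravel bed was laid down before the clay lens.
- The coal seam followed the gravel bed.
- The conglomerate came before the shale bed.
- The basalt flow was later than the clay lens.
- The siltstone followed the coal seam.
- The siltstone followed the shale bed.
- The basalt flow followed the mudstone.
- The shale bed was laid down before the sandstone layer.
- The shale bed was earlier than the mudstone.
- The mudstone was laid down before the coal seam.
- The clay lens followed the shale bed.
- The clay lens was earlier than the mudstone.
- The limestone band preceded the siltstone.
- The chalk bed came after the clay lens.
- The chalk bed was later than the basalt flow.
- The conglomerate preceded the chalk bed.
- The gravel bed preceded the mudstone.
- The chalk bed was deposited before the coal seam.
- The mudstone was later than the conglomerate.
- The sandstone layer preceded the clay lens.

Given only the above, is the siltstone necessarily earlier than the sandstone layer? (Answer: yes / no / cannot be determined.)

Tracing the constraints gives the sandstone layer → the clay lens → the chalk bed → the coal seam → the siltstone, so the sandstone layer must come before the siltstone.
That means the siltstone cannot be before the sandstone layer.

no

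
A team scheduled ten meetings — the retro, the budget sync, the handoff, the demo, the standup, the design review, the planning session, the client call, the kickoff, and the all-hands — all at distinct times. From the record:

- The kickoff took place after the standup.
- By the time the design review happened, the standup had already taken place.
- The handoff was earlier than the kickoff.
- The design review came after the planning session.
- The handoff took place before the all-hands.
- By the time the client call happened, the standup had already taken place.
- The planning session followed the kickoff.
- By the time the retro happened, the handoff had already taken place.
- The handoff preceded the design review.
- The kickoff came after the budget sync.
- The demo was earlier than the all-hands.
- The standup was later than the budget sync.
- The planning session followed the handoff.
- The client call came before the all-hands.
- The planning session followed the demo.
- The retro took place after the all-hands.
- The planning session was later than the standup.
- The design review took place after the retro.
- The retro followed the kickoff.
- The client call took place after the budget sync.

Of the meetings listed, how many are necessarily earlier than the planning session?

5

Directly stated before the planning session: the demo, the handoff, the kickoff, and the standup.
The budget sync reaches the planning session via the budget sync → the standup → the planning session.
That's the budget sync, the demo, the handoff, the kickoff, and the standup — 5 in all.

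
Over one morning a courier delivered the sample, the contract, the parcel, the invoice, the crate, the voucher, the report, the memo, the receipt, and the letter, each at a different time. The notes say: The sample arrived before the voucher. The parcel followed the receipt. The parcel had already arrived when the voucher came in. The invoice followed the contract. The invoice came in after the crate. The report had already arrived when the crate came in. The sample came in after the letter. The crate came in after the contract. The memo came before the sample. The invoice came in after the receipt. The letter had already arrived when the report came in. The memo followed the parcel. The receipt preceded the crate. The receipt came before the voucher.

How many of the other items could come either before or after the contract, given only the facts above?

Forced after the contract: the crate and the invoice.
That leaves the letter, the memo, the parcel, the receipt, the report, the sample, and the voucher with no forced order relative to the contract — 7.

7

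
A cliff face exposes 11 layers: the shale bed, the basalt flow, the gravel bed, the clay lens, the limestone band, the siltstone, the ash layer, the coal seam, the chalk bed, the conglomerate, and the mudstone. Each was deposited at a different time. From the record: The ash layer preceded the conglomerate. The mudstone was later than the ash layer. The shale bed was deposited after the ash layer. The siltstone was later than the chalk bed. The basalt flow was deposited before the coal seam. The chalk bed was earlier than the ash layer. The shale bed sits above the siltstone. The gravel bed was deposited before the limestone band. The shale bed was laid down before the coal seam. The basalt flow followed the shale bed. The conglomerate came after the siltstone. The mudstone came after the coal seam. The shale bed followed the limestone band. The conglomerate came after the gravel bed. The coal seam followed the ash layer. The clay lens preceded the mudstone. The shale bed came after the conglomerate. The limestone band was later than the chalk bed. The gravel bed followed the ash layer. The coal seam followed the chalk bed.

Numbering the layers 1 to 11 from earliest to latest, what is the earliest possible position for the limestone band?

The ash layer, the chalk bed, and the gravel bed must all come before the limestone band — 3 forced predecessors.
Nothing else is forced ahead of the limestone band, so its earliest slot is position 3 + 1 = 4.

4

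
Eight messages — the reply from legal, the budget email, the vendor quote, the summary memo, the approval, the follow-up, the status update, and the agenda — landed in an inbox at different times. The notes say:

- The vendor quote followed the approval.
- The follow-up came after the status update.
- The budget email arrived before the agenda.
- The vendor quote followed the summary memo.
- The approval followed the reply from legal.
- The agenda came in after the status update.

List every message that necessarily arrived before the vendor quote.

the approval, the reply from legal, the summary memo

Directly stated before the vendor quote: the approval and the summary memo.
The reply from legal reaches the vendor quote via the reply from legal → the approval → the vendor quote.
No chain forces the follow-up (or any of the others) ahead of the vendor quote.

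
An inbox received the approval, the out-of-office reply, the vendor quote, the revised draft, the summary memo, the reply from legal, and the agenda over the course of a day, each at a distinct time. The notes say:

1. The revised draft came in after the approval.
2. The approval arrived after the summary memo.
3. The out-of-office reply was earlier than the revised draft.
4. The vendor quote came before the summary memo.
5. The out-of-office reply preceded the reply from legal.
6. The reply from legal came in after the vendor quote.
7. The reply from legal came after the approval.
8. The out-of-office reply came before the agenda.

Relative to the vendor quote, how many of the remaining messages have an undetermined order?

Forced after the vendor quote: the approval, the reply from legal, the revised draft, and the summary memo.
That leaves the agenda and the out-of-office reply with no forced order relative to the vendor quote — 2.

2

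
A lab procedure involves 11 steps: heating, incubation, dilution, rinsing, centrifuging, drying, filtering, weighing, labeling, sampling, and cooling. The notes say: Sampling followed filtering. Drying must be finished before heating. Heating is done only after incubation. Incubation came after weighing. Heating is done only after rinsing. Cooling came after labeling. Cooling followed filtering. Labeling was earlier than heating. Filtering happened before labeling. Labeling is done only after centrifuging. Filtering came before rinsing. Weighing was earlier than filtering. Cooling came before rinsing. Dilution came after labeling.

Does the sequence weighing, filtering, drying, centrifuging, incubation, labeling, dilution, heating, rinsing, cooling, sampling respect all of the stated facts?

no

The constraints require cooling before rinsing, but in the proposed sequence rinsing appears ahead of cooling. That one violation is enough.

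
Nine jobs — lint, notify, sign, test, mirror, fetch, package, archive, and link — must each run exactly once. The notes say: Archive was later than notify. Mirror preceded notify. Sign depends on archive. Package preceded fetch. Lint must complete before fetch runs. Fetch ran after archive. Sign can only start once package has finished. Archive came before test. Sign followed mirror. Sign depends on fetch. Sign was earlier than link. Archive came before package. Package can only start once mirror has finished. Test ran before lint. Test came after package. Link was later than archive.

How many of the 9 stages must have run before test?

Directly stated before test: archive and package.
Mirror reaches test via mirror → package → test.
Notify reaches test via notify → archive → test.
No chain forces link (or any of the others) ahead of test.
That's archive, mirror, notify, and package — 4 in all.

4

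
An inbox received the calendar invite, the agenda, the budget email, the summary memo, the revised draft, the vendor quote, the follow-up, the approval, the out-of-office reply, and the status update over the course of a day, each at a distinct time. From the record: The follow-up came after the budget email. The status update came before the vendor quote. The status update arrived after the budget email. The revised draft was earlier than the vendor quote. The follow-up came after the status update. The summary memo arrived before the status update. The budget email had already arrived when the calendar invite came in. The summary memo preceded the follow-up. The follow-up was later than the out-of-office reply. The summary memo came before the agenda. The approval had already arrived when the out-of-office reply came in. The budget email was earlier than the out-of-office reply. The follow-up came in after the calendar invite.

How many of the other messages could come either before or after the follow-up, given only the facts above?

3

Forced before the follow-up: the approval, the budget email, the calendar invite, the out-of-office reply, the status update, and the summary memo.
That leaves the agenda, the revised draft, and the vendor quote with no forced order relative to the follow-up — 3.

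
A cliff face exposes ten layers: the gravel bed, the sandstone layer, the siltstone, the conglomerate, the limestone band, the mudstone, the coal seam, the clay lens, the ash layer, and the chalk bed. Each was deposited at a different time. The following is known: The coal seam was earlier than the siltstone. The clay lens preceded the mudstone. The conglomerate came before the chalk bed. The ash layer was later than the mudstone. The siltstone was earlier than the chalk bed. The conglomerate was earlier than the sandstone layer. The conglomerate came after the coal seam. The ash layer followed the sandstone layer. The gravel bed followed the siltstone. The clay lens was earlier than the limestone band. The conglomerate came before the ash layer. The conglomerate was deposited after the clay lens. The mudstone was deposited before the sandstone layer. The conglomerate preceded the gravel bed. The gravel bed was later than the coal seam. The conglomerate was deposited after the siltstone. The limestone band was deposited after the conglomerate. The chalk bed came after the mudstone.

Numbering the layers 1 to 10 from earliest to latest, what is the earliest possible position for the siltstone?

The coal seam must come before the siltstone — 1 forced predecessor.
Nothing else is forced ahead of the siltstone, so its earliest slot is position 1 + 1 = 2.

2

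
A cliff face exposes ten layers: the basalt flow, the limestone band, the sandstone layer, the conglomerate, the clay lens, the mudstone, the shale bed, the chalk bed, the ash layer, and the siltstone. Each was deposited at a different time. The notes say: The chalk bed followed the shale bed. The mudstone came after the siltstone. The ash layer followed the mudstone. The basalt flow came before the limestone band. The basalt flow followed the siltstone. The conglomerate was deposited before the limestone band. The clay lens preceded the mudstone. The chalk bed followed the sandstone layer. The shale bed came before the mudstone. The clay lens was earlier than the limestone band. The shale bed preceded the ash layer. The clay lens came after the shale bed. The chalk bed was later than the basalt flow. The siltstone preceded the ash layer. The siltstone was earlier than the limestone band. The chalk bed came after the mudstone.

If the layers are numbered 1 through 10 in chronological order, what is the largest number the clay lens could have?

The clay lens must come before the ash layer, the chalk bed, the limestone band, and the mudstone — 4 layers forced after it.
Everything else can be placed before the clay lens in some valid order, so the clay lens can sit as late as position 10 − 4 = 6.

6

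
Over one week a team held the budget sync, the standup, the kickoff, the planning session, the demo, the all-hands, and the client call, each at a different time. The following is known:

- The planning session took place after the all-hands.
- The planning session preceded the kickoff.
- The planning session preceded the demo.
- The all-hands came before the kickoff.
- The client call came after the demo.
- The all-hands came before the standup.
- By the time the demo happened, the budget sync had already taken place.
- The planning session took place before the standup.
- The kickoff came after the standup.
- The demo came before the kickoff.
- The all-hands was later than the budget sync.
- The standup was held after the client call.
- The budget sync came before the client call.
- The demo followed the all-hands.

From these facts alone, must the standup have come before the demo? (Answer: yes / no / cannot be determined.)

Tracing the constraints gives the demo → the client call → the standup, so the demo must come before the standup.
That means the standup cannot be before the demo.

no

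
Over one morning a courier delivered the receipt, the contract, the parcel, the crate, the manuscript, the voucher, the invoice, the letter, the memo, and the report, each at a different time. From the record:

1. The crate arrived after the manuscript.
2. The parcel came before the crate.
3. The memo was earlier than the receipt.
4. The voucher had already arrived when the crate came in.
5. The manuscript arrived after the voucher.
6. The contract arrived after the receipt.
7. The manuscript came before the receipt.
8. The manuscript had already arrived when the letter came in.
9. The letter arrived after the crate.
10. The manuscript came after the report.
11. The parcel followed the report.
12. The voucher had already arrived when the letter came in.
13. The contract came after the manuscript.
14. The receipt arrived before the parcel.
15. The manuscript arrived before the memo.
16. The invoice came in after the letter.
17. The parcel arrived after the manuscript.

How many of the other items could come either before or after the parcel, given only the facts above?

1

Forced before the parcel: the manuscript, the memo, the receipt, the report, and the voucher; forced after the parcel: the crate, the invoice, and the letter.
That leaves the contract with no forced order relative to the parcel — 1.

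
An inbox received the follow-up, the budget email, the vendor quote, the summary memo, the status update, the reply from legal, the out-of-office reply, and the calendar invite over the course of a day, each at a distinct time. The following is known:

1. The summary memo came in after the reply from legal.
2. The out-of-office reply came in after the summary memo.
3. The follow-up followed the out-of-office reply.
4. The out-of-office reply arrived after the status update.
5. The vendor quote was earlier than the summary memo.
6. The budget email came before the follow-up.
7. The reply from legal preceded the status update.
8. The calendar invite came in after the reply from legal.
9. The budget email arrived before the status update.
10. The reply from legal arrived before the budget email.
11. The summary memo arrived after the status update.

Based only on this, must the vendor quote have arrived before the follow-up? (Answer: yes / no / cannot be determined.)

yes

Chain the constraints: the vendor quote → the summary memo → the out-of-office reply → the follow-up. Each link is directly stated, so the vendor quote comes before the follow-up.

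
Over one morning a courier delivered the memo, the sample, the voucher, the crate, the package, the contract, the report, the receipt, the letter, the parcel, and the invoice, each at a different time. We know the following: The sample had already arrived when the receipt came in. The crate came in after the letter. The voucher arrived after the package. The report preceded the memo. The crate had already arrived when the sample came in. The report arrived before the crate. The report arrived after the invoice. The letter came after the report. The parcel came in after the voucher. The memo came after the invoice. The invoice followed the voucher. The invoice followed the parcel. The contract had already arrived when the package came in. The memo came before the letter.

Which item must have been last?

Every other item has a chain of constraints placing it before the receipt, so the receipt is last.

the receipt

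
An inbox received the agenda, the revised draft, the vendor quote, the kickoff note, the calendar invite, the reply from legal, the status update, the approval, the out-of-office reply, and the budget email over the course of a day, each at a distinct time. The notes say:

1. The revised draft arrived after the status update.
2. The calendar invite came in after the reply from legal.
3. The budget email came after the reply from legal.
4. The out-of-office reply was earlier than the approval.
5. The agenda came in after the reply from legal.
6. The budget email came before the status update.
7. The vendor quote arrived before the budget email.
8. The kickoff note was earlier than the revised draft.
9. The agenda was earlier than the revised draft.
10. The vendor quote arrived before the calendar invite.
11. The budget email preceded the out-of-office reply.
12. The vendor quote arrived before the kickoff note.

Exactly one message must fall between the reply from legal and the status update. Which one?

the budget email

Tracing the constraints gives the reply from legal → the budget email → the status update, so the budget email sits after the reply from legal and before the status update.
No other message is forced both after the reply from legal and before the status update.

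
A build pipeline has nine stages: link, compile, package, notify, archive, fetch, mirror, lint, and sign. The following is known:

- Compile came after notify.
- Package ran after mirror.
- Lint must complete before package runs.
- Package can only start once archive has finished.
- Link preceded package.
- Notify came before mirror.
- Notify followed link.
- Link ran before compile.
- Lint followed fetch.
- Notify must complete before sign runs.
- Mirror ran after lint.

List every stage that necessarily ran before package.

archive, fetch, link, lint, mirror, notify

Directly stated before package: archive, link, lint, and mirror.
Fetch reaches package via fetch → lint → package.
Notify reaches package via notify → mirror → package.
No chain forces sign (or any of the others) ahead of package.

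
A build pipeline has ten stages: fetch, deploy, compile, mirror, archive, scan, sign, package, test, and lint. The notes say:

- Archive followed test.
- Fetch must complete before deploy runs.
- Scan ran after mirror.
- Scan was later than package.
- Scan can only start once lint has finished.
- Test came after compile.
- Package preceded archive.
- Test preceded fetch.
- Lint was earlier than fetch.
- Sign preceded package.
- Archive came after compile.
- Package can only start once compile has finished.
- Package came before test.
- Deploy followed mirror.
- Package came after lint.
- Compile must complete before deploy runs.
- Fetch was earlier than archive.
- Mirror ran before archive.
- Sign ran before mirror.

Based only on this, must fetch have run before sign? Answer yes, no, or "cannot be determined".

no

Tracing the constraints gives sign → package → test → fetch, so sign must come before fetch.
That means fetch cannot be before sign.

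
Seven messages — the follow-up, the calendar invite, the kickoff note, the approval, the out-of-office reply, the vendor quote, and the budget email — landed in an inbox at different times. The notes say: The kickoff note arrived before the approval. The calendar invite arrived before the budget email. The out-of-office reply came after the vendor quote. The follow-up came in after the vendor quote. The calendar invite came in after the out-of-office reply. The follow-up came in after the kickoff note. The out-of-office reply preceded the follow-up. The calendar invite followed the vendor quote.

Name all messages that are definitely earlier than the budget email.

the calendar invite, the out-of-office reply, the vendor quote

Directly stated before the budget email: the calendar invite.
The out-of-office reply reaches the budget email via the out-of-office reply → the calendar invite → the budget email.
The vendor quote reaches the budget email via the vendor quote → the calendar invite → the budget email.
No chain forces the kickoff note (or any of the others) ahead of the budget email.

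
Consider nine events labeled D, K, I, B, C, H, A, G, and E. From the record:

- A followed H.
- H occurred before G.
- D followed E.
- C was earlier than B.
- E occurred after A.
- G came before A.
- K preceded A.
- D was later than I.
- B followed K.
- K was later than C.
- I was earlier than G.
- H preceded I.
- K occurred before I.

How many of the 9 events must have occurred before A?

5

Directly stated before A: G, H, and K.
C reaches A via C → K → A.
I reaches A via I → G → A.
No chain forces D (or any of the others) ahead of A.
That's C, G, H, I, and K — 5 in all.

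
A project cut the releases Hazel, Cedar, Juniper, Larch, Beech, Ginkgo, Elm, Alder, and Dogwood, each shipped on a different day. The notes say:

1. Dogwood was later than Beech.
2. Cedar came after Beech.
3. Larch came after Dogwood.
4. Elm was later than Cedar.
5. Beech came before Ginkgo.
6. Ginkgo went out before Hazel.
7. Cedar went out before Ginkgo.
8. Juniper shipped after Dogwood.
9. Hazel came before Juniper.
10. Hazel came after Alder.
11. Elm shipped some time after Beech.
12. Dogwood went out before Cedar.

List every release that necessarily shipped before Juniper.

Directly stated before Juniper: Dogwood and Hazel.
Alder reaches Juniper via Alder → Hazel → Juniper.
Beech reaches Juniper via Beech → Dogwood → Juniper.
Cedar reaches Juniper via Cedar → Ginkgo → Hazel → Juniper.
Likewise Ginkgo reaches Juniper by chaining the stated constraints.

Alder, Beech, Cedar, Dogwood, Ginkgo, Hazel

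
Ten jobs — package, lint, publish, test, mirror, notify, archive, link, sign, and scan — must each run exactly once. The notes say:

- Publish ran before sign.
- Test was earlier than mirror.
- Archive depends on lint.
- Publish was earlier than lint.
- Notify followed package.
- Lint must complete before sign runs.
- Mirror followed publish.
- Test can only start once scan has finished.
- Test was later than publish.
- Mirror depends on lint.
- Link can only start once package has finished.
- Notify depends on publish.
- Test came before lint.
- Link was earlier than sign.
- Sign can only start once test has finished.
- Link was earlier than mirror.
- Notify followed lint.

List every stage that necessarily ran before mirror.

Directly stated before mirror: link, lint, publish, and test.
Package reaches mirror via package → link → mirror.
Scan reaches mirror via scan → test → mirror.
No chain forces notify (or any of the others) ahead of mirror.

link, lint, package, publish, scan, test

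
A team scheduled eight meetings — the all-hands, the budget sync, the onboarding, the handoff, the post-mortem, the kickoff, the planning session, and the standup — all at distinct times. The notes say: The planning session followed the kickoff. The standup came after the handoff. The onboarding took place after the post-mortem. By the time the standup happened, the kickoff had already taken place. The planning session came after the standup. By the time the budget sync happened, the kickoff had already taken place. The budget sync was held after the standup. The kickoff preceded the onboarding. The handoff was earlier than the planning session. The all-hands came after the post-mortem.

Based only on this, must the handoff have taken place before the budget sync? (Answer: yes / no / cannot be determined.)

yes

Chain the constraints: the handoff → the standup → the budget sync. Each link is directly stated, so the handoff comes before the budget sync.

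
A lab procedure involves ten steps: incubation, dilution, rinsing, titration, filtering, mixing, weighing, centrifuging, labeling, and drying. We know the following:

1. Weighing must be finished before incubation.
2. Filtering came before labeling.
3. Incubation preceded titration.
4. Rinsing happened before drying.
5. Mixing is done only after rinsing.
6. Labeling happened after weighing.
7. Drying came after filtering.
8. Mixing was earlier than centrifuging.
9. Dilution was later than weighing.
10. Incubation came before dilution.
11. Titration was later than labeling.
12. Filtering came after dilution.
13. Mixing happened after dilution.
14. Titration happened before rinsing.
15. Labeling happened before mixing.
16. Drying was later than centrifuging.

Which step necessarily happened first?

weighing

Weighing has a chain of constraints placing it before every other step, so weighing must be first.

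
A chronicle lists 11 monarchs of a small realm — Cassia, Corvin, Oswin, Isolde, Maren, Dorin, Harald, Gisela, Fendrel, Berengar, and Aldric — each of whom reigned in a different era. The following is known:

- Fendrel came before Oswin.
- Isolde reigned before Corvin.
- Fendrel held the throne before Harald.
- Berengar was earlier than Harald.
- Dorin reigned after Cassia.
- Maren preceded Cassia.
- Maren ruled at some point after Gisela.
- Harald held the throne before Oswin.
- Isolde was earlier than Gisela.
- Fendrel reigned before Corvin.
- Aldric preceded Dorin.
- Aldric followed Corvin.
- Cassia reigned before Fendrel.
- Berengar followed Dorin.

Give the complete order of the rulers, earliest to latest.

Isolde, Gisela, Maren, Cassia, Fendrel, Corvin, Aldric, Dorin, Berengar, Harald, Oswin

The constraints fix every adjacent pair, so only one ordering works:
Isolde → Gisela → Maren → Cassia → Fendrel → Corvin → Aldric → Dorin → Berengar → Harald → Oswin.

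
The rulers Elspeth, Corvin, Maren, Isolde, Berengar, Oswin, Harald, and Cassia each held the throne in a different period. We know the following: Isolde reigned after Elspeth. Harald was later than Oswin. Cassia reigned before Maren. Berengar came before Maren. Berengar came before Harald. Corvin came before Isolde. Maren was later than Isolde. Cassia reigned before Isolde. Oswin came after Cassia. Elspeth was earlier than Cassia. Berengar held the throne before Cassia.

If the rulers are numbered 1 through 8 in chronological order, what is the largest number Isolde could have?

Isolde must come before Maren — 1 ruler forced after them.
Everything else can be placed before Isolde in some valid order, so Isolde can sit as late as position 8 − 1 = 7.

7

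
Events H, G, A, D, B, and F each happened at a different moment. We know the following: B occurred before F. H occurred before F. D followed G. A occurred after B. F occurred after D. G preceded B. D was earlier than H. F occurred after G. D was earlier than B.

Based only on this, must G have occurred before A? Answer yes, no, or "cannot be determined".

Chain the constraints: G → B → A. Each link is directly stated, so G comes before A.

yes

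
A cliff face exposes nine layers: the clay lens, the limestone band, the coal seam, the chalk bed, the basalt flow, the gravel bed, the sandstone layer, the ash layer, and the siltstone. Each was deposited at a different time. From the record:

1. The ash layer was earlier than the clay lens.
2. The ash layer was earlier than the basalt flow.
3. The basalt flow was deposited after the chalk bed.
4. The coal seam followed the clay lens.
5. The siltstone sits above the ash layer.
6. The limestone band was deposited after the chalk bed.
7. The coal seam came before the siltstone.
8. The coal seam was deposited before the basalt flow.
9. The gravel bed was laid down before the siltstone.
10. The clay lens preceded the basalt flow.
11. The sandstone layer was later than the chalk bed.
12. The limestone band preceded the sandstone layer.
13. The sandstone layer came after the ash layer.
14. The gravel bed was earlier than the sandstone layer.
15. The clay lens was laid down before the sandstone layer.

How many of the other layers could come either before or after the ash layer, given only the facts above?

3

Forced after the ash layer: the basalt flow, the clay lens, the coal seam, the sandstone layer, and the siltstone.
That leaves the chalk bed, the gravel bed, and the limestone band with no forced order relative to the ash layer — 3.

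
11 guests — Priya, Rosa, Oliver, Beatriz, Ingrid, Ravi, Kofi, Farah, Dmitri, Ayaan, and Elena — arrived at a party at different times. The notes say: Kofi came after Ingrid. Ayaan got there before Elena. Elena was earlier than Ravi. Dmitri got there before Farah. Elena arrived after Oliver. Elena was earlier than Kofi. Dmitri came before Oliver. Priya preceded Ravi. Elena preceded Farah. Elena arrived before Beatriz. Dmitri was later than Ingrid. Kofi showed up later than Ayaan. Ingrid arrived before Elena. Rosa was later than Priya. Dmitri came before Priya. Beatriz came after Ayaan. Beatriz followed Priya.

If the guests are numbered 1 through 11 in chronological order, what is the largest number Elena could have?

7

Elena must come before Beatriz, Farah, Kofi, and Ravi — 4 guests forced after them.
Everything else can be placed before Elena in some valid order, so Elena can sit as late as position 11 − 4 = 7.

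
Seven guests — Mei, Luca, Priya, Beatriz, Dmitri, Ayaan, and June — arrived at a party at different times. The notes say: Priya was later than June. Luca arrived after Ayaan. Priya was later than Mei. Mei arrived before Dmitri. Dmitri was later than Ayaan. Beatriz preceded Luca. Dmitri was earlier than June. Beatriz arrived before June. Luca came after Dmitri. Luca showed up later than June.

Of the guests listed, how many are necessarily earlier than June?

4

Directly stated before June: Beatriz and Dmitri.
Ayaan reaches June via Ayaan → Dmitri → June.
Mei reaches June via Mei → Dmitri → June.
No chain forces Luca (or any of the others) ahead of June.
That's Ayaan, Beatriz, Dmitri, and Mei — 4 in all.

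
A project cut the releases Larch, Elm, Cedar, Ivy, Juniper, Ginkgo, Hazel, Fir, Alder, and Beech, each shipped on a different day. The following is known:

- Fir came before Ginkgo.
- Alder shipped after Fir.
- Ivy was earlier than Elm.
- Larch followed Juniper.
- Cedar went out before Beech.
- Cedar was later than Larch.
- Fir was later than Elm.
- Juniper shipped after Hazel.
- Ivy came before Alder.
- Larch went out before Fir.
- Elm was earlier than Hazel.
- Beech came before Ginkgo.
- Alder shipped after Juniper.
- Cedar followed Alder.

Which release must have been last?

Every other release has a chain of constraints placing it before Ginkgo, so Ginkgo is last.

Ginkgo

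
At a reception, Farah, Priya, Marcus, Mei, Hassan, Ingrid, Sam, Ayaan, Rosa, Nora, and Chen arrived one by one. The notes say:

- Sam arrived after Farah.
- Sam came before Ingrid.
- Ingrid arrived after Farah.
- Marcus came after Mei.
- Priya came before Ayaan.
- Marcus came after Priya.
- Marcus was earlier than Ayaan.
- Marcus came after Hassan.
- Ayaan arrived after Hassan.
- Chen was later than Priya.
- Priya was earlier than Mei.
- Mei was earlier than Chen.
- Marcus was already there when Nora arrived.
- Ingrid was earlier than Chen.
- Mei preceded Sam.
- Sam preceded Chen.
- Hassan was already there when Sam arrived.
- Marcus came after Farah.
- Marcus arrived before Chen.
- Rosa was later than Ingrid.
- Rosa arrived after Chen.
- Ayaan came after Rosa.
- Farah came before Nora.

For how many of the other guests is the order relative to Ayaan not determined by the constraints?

Forced before Ayaan: Chen, Farah, Hassan, Ingrid, Marcus, Mei, Priya, Rosa, and Sam.
That leaves Nora with no forced order relative to Ayaan — 1.

1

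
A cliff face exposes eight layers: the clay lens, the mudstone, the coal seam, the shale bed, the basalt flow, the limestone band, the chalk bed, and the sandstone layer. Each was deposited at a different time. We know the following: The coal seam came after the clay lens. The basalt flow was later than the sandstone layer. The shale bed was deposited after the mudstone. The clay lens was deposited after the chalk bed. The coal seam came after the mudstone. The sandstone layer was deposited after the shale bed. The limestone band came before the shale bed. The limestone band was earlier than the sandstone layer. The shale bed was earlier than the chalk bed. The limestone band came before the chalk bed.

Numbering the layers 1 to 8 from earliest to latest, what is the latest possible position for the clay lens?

The clay lens must come before the coal seam — 1 layer forced after it.
Everything else can be placed before the clay lens in some valid order, so the clay lens can sit as late as position 8 − 1 = 7.

7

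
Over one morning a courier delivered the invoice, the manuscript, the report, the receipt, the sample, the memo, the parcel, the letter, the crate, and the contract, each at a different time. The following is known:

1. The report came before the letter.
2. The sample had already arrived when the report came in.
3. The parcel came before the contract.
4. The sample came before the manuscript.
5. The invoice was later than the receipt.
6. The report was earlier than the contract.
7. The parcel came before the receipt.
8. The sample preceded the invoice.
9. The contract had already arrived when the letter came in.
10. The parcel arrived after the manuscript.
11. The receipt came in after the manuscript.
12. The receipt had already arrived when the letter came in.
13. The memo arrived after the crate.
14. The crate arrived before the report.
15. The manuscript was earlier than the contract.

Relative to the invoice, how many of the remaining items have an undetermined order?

5

Forced before the invoice: the manuscript, the parcel, the receipt, and the sample.
That leaves the contract, the crate, the letter, the memo, and the report with no forced order relative to the invoice — 5.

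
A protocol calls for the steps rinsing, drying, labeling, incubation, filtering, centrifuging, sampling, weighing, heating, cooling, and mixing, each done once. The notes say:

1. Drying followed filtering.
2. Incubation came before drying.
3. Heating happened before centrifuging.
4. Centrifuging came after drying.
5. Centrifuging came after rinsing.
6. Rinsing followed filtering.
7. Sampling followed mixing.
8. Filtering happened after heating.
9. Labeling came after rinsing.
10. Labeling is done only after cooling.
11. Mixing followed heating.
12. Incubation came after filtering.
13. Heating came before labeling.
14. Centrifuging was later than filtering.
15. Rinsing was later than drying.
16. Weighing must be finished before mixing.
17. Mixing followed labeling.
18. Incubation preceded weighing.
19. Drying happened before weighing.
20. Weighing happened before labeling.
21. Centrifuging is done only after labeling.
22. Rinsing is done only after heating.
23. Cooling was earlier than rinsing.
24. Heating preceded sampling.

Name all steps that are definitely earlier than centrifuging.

cooling, drying, filtering, heating, incubation, labeling, rinsing, weighing

Directly stated before centrifuging: drying, filtering, heating, labeling, and rinsing.
Cooling reaches centrifuging via cooling → labeling → centrifuging.
Incubation reaches centrifuging via incubation → drying → centrifuging.
Weighing reaches centrifuging via weighing → labeling → centrifuging.
No chain forces mixing (or any of the others) ahead of centrifuging.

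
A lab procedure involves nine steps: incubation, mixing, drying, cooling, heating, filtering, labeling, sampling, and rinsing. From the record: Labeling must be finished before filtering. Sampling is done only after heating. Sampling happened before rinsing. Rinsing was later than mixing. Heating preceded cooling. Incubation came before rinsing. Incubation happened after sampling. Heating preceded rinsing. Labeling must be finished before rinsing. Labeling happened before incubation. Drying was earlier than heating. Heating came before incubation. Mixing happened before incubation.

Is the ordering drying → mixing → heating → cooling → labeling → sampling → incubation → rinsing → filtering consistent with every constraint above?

Check each stated constraint against the proposed order — e.g. mixing is ahead of incubation; mixing is ahead of rinsing. Every pair is in the required order; nothing is violated.

yes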